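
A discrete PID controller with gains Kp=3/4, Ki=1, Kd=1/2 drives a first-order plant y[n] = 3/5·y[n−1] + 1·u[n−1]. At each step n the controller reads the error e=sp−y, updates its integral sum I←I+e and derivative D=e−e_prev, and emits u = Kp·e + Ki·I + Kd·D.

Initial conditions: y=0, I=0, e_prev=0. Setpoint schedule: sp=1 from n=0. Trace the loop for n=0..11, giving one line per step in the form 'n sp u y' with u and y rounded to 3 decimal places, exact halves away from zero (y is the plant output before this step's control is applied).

0 1 2.250 0.000
1 1 -2.313 2.250
2 1 4.791 -0.963
3 1 -6.498 4.213
4 1 11.289 -3.970
5 1 -16.806 8.907
6 1 27.556 -11.462
7 1 -42.483 20.679
8 1 68.107 -30.076
9 1 -106.504 50.061
10 1 169.192 -76.467
11 1 -266.107 123.312

(exact arithmetic carried between steps; '≈' marks a value shown rounded to 6 d.p. or computed from one; I and e_prev carry over from the previous line; the table rounds u and y to 3 d.p., halves away from zero)
n=0: y=0, sp=1, e=sp−y=1; I=1, D=e−e_prev=1; u=3/4·1+1·1+1/2·1=2.25; next y=3/5·0+1·2.25=2.25
n=1: y=2.25, sp=1, e=sp−y=-1.25; I=-0.25, D=e−e_prev=-2.25; u=3/4·(-1.25)+1·(-0.25)+1/2·(-2.25)=-2.3125; next y=3/5·2.25+1·(-2.3125)=-0.9625
n=2: y=-0.9625, sp=1, e=sp−y=1.9625; I=1.7125, D=e−e_prev=3.2125; u=3/4·1.9625+1·1.7125+1/2·3.2125=4.790625; next y=3/5·(-0.9625)+1·4.790625=4.213125
n=3: y=4.213125, sp=1, e=sp−y=-3.213125; I=-1.500625, D=e−e_prev=-5.175625; u=3/4·(-3.213125)+1·(-1.500625)+1/2·(-5.175625)≈-6.498281; next y=3/5·4.213125+1·(-6.498281)≈-3.970406
n=4: y≈-3.970406, sp=1, e=sp−y≈4.970406; I≈3.469781, D=e−e_prev≈8.183531; u=3/4·4.970406+1·3.469781+1/2·8.183531≈11.289352; next y=3/5·(-3.970406)+1·11.289352≈8.907108
n=5: y≈8.907108, sp=1, e=sp−y≈-7.907108; I≈-4.437327, D=e−e_prev≈-12.877514; u=3/4·(-7.907108)+1·(-4.437327)+1/2·(-12.877514)≈-16.806414; next y=3/5·8.907108+1·(-16.806414)≈-11.462150
n=6: y≈-11.462150, sp=1, e=sp−y≈12.462150; I≈8.024823, D=e−e_prev≈20.369258; u=3/4·12.462150+1·8.024823+1/2·20.369258≈27.556064; next y=3/5·(-11.462150)+1·27.556064≈20.678774
n=7: y≈20.678774, sp=1, e=sp−y≈-19.678774; I≈-11.653951, D=e−e_prev≈-32.140924; u=3/4·(-19.678774)+1·(-11.653951)+1/2·(-32.140924)≈-42.483494; next y=3/5·20.678774+1·(-42.483494)≈-30.076230
n=8: y≈-30.076230, sp=1, e=sp−y≈31.076230; I≈19.422278, D=e−e_prev≈50.755004; u=3/4·31.076230+1·19.422278+1/2·50.755004≈68.106952; next y=3/5·(-30.076230)+1·68.106952≈50.061215
n=9: y≈50.061215, sp=1, e=sp−y≈-49.061215; I≈-29.638936, D=e−e_prev≈-80.137444; u=3/4·(-49.061215)+1·(-29.638936)+1/2·(-80.137444)≈-106.503570; next y=3/5·50.061215+1·(-106.503570)≈-76.466841
n=10: y≈-76.466841, sp=1, e=sp−y≈77.466841; I≈47.827904, D=e−e_prev≈126.528055; u=3/4·77.466841+1·47.827904+1/2·126.528055≈169.192063; next y=3/5·(-76.466841)+1·169.192063≈123.311958
n=11: y≈123.311958, sp=1, e=sp−y≈-122.311958; I≈-74.484054, D=e−e_prev≈-199.778799; u=3/4·(-122.311958)+1·(-74.484054)+1/2·(-199.778799)≈-266.107422; next y=3/5·123.311958+1·(-266.107422)≈-192.120247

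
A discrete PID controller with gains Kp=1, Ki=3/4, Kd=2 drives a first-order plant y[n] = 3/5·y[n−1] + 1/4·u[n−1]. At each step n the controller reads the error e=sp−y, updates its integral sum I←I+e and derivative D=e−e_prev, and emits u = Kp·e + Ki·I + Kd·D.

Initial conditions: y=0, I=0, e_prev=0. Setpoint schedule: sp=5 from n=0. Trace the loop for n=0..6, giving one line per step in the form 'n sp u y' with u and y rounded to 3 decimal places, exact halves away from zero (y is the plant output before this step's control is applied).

0 5 18.750 0.000
1 5 -5.078 4.688
2 5 16.323 1.543
3 5 -0.362 5.007
4 5 14.410 2.914
5 5 2.650 5.351
6 5 12.802 3.873

(exact arithmetic carried between steps; '≈' marks a value shown rounded to 6 d.p. or computed from one; I and e_prev carry over from the previous line; the table rounds u and y to 3 d.p., halves away from zero)
n=0: y=0, sp=5, e=sp−y=5; I=5, D=e−e_prev=5; u=1·5+3/4·5+2·5=18.75; next y=3/5·0+1/4·18.75=4.6875
n=1: y=4.6875, sp=5, e=sp−y=0.3125; I=5.3125, D=e−e_prev=-4.6875; u=1·0.3125+3/4·5.3125+2·(-4.6875)=-5.078125; next y=3/5·4.6875+1/4·(-5.078125)≈1.542969
n=2: y≈1.542969, sp=5, e=sp−y≈3.457031; I≈8.769531, D=e−e_prev≈3.144531; u=1·3.457031+3/4·8.769531+2·3.144531≈16.323242; next y=3/5·1.542969+1/4·16.323242≈5.006592
n=3: y≈5.006592, sp=5, e=sp−y≈-0.006592; I≈8.762939, D=e−e_prev≈-3.463623; u=1·(-0.006592)+3/4·8.762939+2·(-3.463623)≈-0.361633; next y=3/5·5.006592+1/4·(-0.361633)≈2.913547
n=4: y≈2.913547, sp=5, e=sp−y≈2.086453; I≈10.849393, D=e−e_prev≈2.093045; u=1·2.086453+3/4·10.849393+2·2.093045≈14.409588; next y=3/5·2.913547+1/4·14.409588≈5.350525
n=5: y≈5.350525, sp=5, e=sp−y≈-0.350525; I≈10.498868, D=e−e_prev≈-2.436978; u=1·(-0.350525)+3/4·10.498868+2·(-2.436978)≈2.649669; next y=3/5·5.350525+1/4·2.649669≈3.872732
n=6: y≈3.872732, sp=5, e=sp−y≈1.127268; I≈11.626135, D=e−e_prev≈1.477793; u=1·1.127268+3/4·11.626135+2·1.477793≈12.802455; next y=3/5·3.872732+1/4·12.802455≈5.524253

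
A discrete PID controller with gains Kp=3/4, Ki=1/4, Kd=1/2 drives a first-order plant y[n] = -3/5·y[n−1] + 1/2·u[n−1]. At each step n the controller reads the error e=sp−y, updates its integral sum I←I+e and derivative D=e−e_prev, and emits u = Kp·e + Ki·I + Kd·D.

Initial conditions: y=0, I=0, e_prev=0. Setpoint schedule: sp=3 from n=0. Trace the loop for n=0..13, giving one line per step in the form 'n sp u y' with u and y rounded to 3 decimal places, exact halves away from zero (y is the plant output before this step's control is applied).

(exact arithmetic carried between steps; '≈' marks a value shown rounded to 6 d.p. or computed from one; I and e_prev carry over from the previous line; the table rounds u and y to 3 d.p., halves away from zero)
n=0: y=0, sp=3, e=sp−y=3; I=3, D=e−e_prev=3; u=3/4·3+1/4·3+1/2·3=4.5; next y=-3/5·0+1/2·4.5=2.25
n=1: y=2.25, sp=3, e=sp−y=0.75; I=3.75, D=e−e_prev=-2.25; u=3/4·0.75+1/4·3.75+1/2·(-2.25)=0.375; next y=-3/5·2.25+1/2·0.375=-1.1625
n=2: y=-1.1625, sp=3, e=sp−y=4.1625; I=7.9125, D=e−e_prev=3.4125; u=3/4·4.1625+1/4·7.9125+1/2·3.4125=6.80625; next y=-3/5·(-1.1625)+1/2·6.80625=4.100625
n=3: y=4.100625, sp=3, e=sp−y=-1.100625; I=6.811875, D=e−e_prev=-5.263125; u=3/4·(-1.100625)+1/4·6.811875+1/2·(-5.263125)≈-1.754063; next y=-3/5·4.100625+1/2·(-1.754063)≈-3.337406
n=4: y≈-3.337406, sp=3, e=sp−y≈6.337406; I≈13.149281, D=e−e_prev≈7.438031; u=3/4·6.337406+1/4·13.149281+1/2·7.438031≈11.759391; next y=-3/5·(-3.337406)+1/2·11.759391≈7.882139
n=5: y≈7.882139, sp=3, e=sp−y≈-4.882139; I≈8.267142, D=e−e_prev≈-11.219545; u=3/4·(-4.882139)+1/4·8.267142+1/2·(-11.219545)≈-7.204591; next y=-3/5·7.882139+1/2·(-7.204591)≈-8.331579
n=6: y≈-8.331579, sp=3, e=sp−y≈11.331579; I≈19.598721, D=e−e_prev≈16.213718; u=3/4·11.331579+1/4·19.598721+1/2·16.213718≈21.505224; next y=-3/5·(-8.331579)+1/2·21.505224≈15.751559
n=7: y≈15.751559, sp=3, e=sp−y≈-12.751559; I≈6.847162, D=e−e_prev≈-24.083139; u=3/4·(-12.751559)+1/4·6.847162+1/2·(-24.083139)≈-19.893448; next y=-3/5·15.751559+1/2·(-19.893448)≈-19.397660
n=8: y≈-19.397660, sp=3, e=sp−y≈22.397660; I≈29.244822, D=e−e_prev≈35.149219; u=3/4·22.397660+1/4·29.244822+1/2·35.149219≈41.684060; next y=-3/5·(-19.397660)+1/2·41.684060≈32.480626
n=9: y≈32.480626, sp=3, e=sp−y≈-29.480626; I≈-0.235804, D=e−e_prev≈-51.878286; u=3/4·(-29.480626)+1/4·(-0.235804)+1/2·(-51.878286)≈-48.108563; next y=-3/5·32.480626+1/2·(-48.108563)≈-43.542657
n=10: y≈-43.542657, sp=3, e=sp−y≈46.542657; I≈46.306853, D=e−e_prev≈76.023283; u=3/4·46.542657+1/4·46.306853+1/2·76.023283≈84.495347; next y=-3/5·(-43.542657)+1/2·84.495347≈68.373268
n=11: y≈68.373268, sp=3, e=sp−y≈-65.373268; I≈-19.066415, D=e−e_prev≈-111.915925; u=3/4·(-65.373268)+1/4·(-19.066415)+1/2·(-111.915925)≈-109.754517; next y=-3/5·68.373268+1/2·(-109.754517)≈-95.901219
n=12: y≈-95.901219, sp=3, e=sp−y≈98.901219; I≈79.834804, D=e−e_prev≈164.274487; u=3/4·98.901219+1/4·79.834804+1/2·164.274487≈176.271859; next y=-3/5·(-95.901219)+1/2·176.271859≈145.676661
n=13: y≈145.676661, sp=3, e=sp−y≈-142.676661; I≈-62.841857, D=e−e_prev≈-241.577881; u=3/4·(-142.676661)+1/4·(-62.841857)+1/2·(-241.577881)≈-243.506901; next y=-3/5·145.676661+1/2·(-243.506901)≈-209.159447

0 3 4.500 0.000
1 3 0.375 2.250
2 3 6.806 -1.163
3 3 -1.754 4.101
4 3 11.759 -3.337
5 3 -7.205 7.882
6 3 21.505 -8.332
7 3 -19.893 15.752
8 3 41.684 -19.398
9 3 -48.109 32.481
10 3 84.495 -43.543
11 3 -109.755 68.373
12 3 176.272 -95.901
13 3 -243.507 145.677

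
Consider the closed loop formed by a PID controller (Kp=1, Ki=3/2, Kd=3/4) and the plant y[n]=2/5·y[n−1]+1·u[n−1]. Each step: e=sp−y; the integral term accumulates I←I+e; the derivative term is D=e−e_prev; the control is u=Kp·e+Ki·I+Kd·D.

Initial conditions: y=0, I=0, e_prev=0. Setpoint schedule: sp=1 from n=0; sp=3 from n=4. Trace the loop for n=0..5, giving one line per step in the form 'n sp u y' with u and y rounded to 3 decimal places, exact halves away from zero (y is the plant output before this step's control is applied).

0 1 3.250 0.000
1 1 -6.563 3.250
2 1 20.166 -5.263
3 1 -52.625 18.061
4 3 152.026 -45.401
5 3 -407.086 133.866

(exact arithmetic carried between steps; '≈' marks a value shown rounded to 6 d.p. or computed from one; I and e_prev carry over from the previous line; the table rounds u and y to 3 d.p., halves away from zero)
n=0: y=0, sp=1, e=sp−y=1; I=1, D=e−e_prev=1; u=1·1+3/2·1+3/4·1=3.25; next y=2/5·0+1·3.25=3.25
n=1: y=3.25, sp=1, e=sp−y=-2.25; I=-1.25, D=e−e_prev=-3.25; u=1·(-2.25)+3/2·(-1.25)+3/4·(-3.25)=-6.5625; next y=2/5·3.25+1·(-6.5625)=-5.2625
n=2: y=-5.2625, sp=1, e=sp−y=6.2625; I=5.0125, D=e−e_prev=8.5125; u=1·6.2625+3/2·5.0125+3/4·8.5125=20.165625; next y=2/5·(-5.2625)+1·20.165625=18.060625
n=3: y=18.060625, sp=1, e=sp−y=-17.060625; I=-12.048125, D=e−e_prev=-23.323125; u=1·(-17.060625)+3/2·(-12.048125)+3/4·(-23.323125)≈-52.625156; next y=2/5·18.060625+1·(-52.625156)≈-45.400906
n=4: y≈-45.400906, sp=3, e=sp−y≈48.400906; I≈36.352781, D=e−e_prev≈65.461531; u=1·48.400906+3/2·36.352781+3/4·65.461531≈152.026227; next y=2/5·(-45.400906)+1·152.026227≈133.865864
n=5: y≈133.865864, sp=3, e=sp−y≈-130.865864; I≈-94.513083, D=e−e_prev≈-179.266770; u=1·(-130.865864)+3/2·(-94.513083)+3/4·(-179.266770)≈-407.085566; next y=2/5·133.865864+1·(-407.085566)≈-353.539220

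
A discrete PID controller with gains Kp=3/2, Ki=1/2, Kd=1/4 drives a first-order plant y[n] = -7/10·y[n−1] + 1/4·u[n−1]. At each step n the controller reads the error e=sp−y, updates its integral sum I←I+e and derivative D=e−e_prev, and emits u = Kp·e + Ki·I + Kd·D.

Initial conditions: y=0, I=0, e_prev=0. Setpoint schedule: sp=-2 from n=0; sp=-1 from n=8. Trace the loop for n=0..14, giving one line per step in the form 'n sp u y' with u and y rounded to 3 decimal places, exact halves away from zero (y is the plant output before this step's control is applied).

(exact arithmetic carried between steps; '≈' marks a value shown rounded to 6 d.p. or computed from one; I and e_prev carry over from the previous line; the table rounds u and y to 3 d.p., halves away from zero)
n=0: y=0, sp=-2, e=sp−y=-2; I=-2, D=e−e_prev=-2; u=3/2·(-2)+1/2·(-2)+1/4·(-2)=-4.5; next y=-7/10·0+1/4·(-4.5)=-1.125
n=1: y=-1.125, sp=-2, e=sp−y=-0.875; I=-2.875, D=e−e_prev=1.125; u=3/2·(-0.875)+1/2·(-2.875)+1/4·1.125=-2.46875; next y=-7/10·(-1.125)+1/4·(-2.46875)≈0.170313
n=2: y≈0.170313, sp=-2, e=sp−y≈-2.170313; I≈-5.045313, D=e−e_prev≈-1.295313; u=3/2·(-2.170313)+1/2·(-5.045313)+1/4·(-1.295313)≈-6.101953; next y=-7/10·0.170313+1/4·(-6.101953)≈-1.644707
n=3: y≈-1.644707, sp=-2, e=sp−y≈-0.355293; I≈-5.400605, D=e−e_prev≈1.815020; u=3/2·(-0.355293)+1/2·(-5.400605)+1/4·1.815020≈-2.779487; next y=-7/10·(-1.644707)+1/4·(-2.779487)≈0.456423
n=4: y≈0.456423, sp=-2, e=sp−y≈-2.456423; I≈-7.857029, D=e−e_prev≈-2.101130; u=3/2·(-2.456423)+1/2·(-7.857029)+1/4·(-2.101130)≈-8.138431; next y=-7/10·0.456423+1/4·(-8.138431)≈-2.354104
n=5: y≈-2.354104, sp=-2, e=sp−y≈0.354104; I≈-7.502925, D=e−e_prev≈2.810527; u=3/2·0.354104+1/2·(-7.502925)+1/4·2.810527≈-2.517674; next y=-7/10·(-2.354104)+1/4·(-2.517674)≈1.018454
n=6: y≈1.018454, sp=-2, e=sp−y≈-3.018454; I≈-10.521379, D=e−e_prev≈-3.372558; u=3/2·(-3.018454)+1/2·(-10.521379)+1/4·(-3.372558)≈-10.631510; next y=-7/10·1.018454+1/4·(-10.631510)≈-3.370796
n=7: y≈-3.370796, sp=-2, e=sp−y≈1.370796; I≈-9.150583, D=e−e_prev≈4.389250; u=3/2·1.370796+1/2·(-9.150583)+1/4·4.389250≈-1.421786; next y=-7/10·(-3.370796)+1/4·(-1.421786)≈2.004110
n=8: y≈2.004110, sp=-1, e=sp−y≈-3.004110; I≈-12.154694, D=e−e_prev≈-4.374906; u=3/2·(-3.004110)+1/2·(-12.154694)+1/4·(-4.374906)≈-11.677239; next y=-7/10·2.004110+1/4·(-11.677239)≈-4.322187
n=9: y≈-4.322187, sp=-1, e=sp−y≈3.322187; I≈-8.832507, D=e−e_prev≈6.326297; u=3/2·3.322187+1/2·(-8.832507)+1/4·6.326297≈2.148601; next y=-7/10·(-4.322187)+1/4·2.148601≈3.562681
n=10: y≈3.562681, sp=-1, e=sp−y≈-4.562681; I≈-13.395188, D=e−e_prev≈-7.884868; u=3/2·(-4.562681)+1/2·(-13.395188)+1/4·(-7.884868)≈-15.512833; next y=-7/10·3.562681+1/4·(-15.512833)≈-6.372085
n=11: y≈-6.372085, sp=-1, e=sp−y≈5.372085; I≈-8.023103, D=e−e_prev≈9.934766; u=3/2·5.372085+1/2·(-8.023103)+1/4·9.934766≈6.530268; next y=-7/10·(-6.372085)+1/4·6.530268≈6.093027
n=12: y≈6.093027, sp=-1, e=sp−y≈-7.093027; I≈-15.116129, D=e−e_prev≈-12.465112; u=3/2·(-7.093027)+1/2·(-15.116129)+1/4·(-12.465112)≈-21.313882; next y=-7/10·6.093027+1/4·(-21.313882)≈-9.593589
n=13: y≈-9.593589, sp=-1, e=sp−y≈8.593589; I≈-6.522540, D=e−e_prev≈15.686616; u=3/2·8.593589+1/2·(-6.522540)+1/4·15.686616≈13.550768; next y=-7/10·(-9.593589)+1/4·13.550768≈10.103204
n=14: y≈10.103204, sp=-1, e=sp−y≈-11.103204; I≈-17.625744, D=e−e_prev≈-19.696793; u=3/2·(-11.103204)+1/2·(-17.625744)+1/4·(-19.696793)≈-30.391877; next y=-7/10·10.103204+1/4·(-30.391877)≈-14.670212

0 -2 -4.500 0.000
1 -2 -2.469 -1.125
2 -2 -6.102 0.170
3 -2 -2.779 -1.645
4 -2 -8.138 0.456
5 -2 -2.518 -2.354
6 -2 -10.632 1.018
7 -2 -1.422 -3.371
8 -1 -11.677 2.004
9 -1 2.149 -4.322
10 -1 -15.513 3.563
11 -1 6.530 -6.372
12 -1 -21.314 6.093
13 -1 13.551 -9.594
14 -1 -30.392 10.103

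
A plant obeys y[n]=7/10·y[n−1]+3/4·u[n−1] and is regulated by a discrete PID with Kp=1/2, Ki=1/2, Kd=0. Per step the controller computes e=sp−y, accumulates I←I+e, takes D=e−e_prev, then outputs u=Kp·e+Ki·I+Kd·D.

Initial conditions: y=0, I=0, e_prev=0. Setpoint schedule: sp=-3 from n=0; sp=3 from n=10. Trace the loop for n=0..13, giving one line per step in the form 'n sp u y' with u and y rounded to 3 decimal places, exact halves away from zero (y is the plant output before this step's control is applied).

0 -3 -3.000 0.000
1 -3 -2.250 -2.250
2 -3 -1.613 -3.263
3 -3 -1.251 -3.493
4 -3 -1.114 -3.383
5 -3 -1.102 -3.204
6 -3 -1.135 -3.069
7 -3 -1.170 -2.999
8 -3 -1.193 -2.977
9 -3 -1.203 -2.978
10 3 4.795 -2.987
11 3 3.296 1.505
12 3 2.023 3.526
13 3 1.301 3.985

(exact arithmetic carried between steps; '≈' marks a value shown rounded to 6 d.p. or computed from one; I and e_prev carry over from the previous line; the table rounds u and y to 3 d.p., halves away from zero)
n=0: y=0, sp=-3, e=sp−y=-3; I=-3, D=e−e_prev=-3; u=1/2·(-3)+1/2·(-3)+0·(-3)=-3; next y=7/10·0+3/4·(-3)=-2.25
n=1: y=-2.25, sp=-3, e=sp−y=-0.75; I=-3.75, D=e−e_prev=2.25; u=1/2·(-0.75)+1/2·(-3.75)+0·2.25=-2.25; next y=7/10·(-2.25)+3/4·(-2.25)=-3.2625
n=2: y=-3.2625, sp=-3, e=sp−y=0.2625; I=-3.4875, D=e−e_prev=1.0125; u=1/2·0.2625+1/2·(-3.4875)+0·1.0125=-1.6125; next y=7/10·(-3.2625)+3/4·(-1.6125)=-3.493125
n=3: y=-3.493125, sp=-3, e=sp−y=0.493125; I=-2.994375, D=e−e_prev=0.230625; u=1/2·0.493125+1/2·(-2.994375)+0·0.230625=-1.250625; next y=7/10·(-3.493125)+3/4·(-1.250625)≈-3.383156
n=4: y≈-3.383156, sp=-3, e=sp−y≈0.383156; I≈-2.611219, D=e−e_prev≈-0.109969; u=1/2·0.383156+1/2·(-2.611219)+0·(-0.109969)≈-1.114031; next y=7/10·(-3.383156)+3/4·(-1.114031)≈-3.203733
n=5: y≈-3.203733, sp=-3, e=sp−y≈0.203733; I≈-2.407486, D=e−e_prev≈-0.179423; u=1/2·0.203733+1/2·(-2.407486)+0·(-0.179423)≈-1.101877; next y=7/10·(-3.203733)+3/4·(-1.101877)≈-3.069020
n=6: y≈-3.069020, sp=-3, e=sp−y≈0.069020; I≈-2.338466, D=e−e_prev≈-0.134712; u=1/2·0.069020+1/2·(-2.338466)+0·(-0.134712)≈-1.134723; next y=7/10·(-3.069020)+3/4·(-1.134723)≈-2.999356
n=7: y≈-2.999356, sp=-3, e=sp−y≈-0.000644; I≈-2.339109, D=e−e_prev≈-0.069664; u=1/2·(-0.000644)+1/2·(-2.339109)+0·(-0.069664)≈-1.169877; next y=7/10·(-2.999356)+3/4·(-1.169877)≈-2.976957
n=8: y≈-2.976957, sp=-3, e=sp−y≈-0.023043; I≈-2.362153, D=e−e_prev≈-0.022399; u=1/2·(-0.023043)+1/2·(-2.362153)+0·(-0.022399)≈-1.192598; next y=7/10·(-2.976957)+3/4·(-1.192598)≈-2.978318
n=9: y≈-2.978318, sp=-3, e=sp−y≈-0.021682; I≈-2.383834, D=e−e_prev≈0.001361; u=1/2·(-0.021682)+1/2·(-2.383834)+0·0.001361≈-1.202758; next y=7/10·(-2.978318)+3/4·(-1.202758)≈-2.986891
n=10: y≈-2.986891, sp=3, e=sp−y≈5.986891; I≈3.603057, D=e−e_prev≈6.008573; u=1/2·5.986891+1/2·3.603057+0·6.008573≈4.794974; next y=7/10·(-2.986891)+3/4·4.794974≈1.505407
n=11: y≈1.505407, sp=3, e=sp−y≈1.494593; I≈5.097650, D=e−e_prev≈-4.492298; u=1/2·1.494593+1/2·5.097650+0·(-4.492298)≈3.296122; next y=7/10·1.505407+3/4·3.296122≈3.525876
n=12: y≈3.525876, sp=3, e=sp−y≈-0.525876; I≈4.571774, D=e−e_prev≈-2.020469; u=1/2·(-0.525876)+1/2·4.571774+0·(-2.020469)≈2.022949; next y=7/10·3.525876+3/4·2.022949≈3.985325
n=13: y≈3.985325, sp=3, e=sp−y≈-0.985325; I≈3.586449, D=e−e_prev≈-0.459449; u=1/2·(-0.985325)+1/2·3.586449+0·(-0.459449)≈1.300562; next y=7/10·3.985325+3/4·1.300562≈3.765149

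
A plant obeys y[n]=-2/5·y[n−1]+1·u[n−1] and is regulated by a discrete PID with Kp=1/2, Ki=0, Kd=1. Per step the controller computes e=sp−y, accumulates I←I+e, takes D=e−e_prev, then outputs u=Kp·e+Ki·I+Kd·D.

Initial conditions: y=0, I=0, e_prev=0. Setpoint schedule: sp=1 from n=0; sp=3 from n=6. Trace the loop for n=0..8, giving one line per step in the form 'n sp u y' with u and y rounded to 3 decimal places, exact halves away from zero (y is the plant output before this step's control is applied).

0 1 1.500 0.000
1 1 -1.750 1.500
2 1 5.525 -2.350
3 1 -11.548 6.465
4 1 28.165 -14.134
5 1 -64.361 33.819
6 3 154.152 -77.889
7 3 -354.350 185.308
8 3 829.518 -428.473

(exact arithmetic carried between steps; '≈' marks a value shown rounded to 6 d.p. or computed from one; I and e_prev carry over from the previous line; the table rounds u and y to 3 d.p., halves away from zero)
n=0: y=0, sp=1, e=sp−y=1; I=1, D=e−e_prev=1; u=1/2·1+0·1+1·1=1.5; next y=-2/5·0+1·1.5=1.5
n=1: y=1.5, sp=1, e=sp−y=-0.5; I=0.5, D=e−e_prev=-1.5; u=1/2·(-0.5)+0·0.5+1·(-1.5)=-1.75; next y=-2/5·1.5+1·(-1.75)=-2.35
n=2: y=-2.35, sp=1, e=sp−y=3.35; I=3.85, D=e−e_prev=3.85; u=1/2·3.35+0·3.85+1·3.85=5.525; next y=-2/5·(-2.35)+1·5.525=6.465
n=3: y=6.465, sp=1, e=sp−y=-5.465; I=-1.615, D=e−e_prev=-8.815; u=1/2·(-5.465)+0·(-1.615)+1·(-8.815)=-11.5475; next y=-2/5·6.465+1·(-11.5475)=-14.1335
n=4: y=-14.1335, sp=1, e=sp−y=15.1335; I=13.5185, D=e−e_prev=20.5985; u=1/2·15.1335+0·13.5185+1·20.5985=28.16525; next y=-2/5·(-14.1335)+1·28.16525=33.81865
n=5: y=33.81865, sp=1, e=sp−y=-32.81865; I=-19.30015, D=e−e_prev=-47.95215; u=1/2·(-32.81865)+0·(-19.30015)+1·(-47.95215)=-64.361475; next y=-2/5·33.81865+1·(-64.361475)=-77.888935
n=6: y=-77.888935, sp=3, e=sp−y=80.888935; I=61.588785, D=e−e_prev=113.707585; u=1/2·80.888935+0·61.588785+1·113.707585≈154.152053; next y=-2/5·(-77.888935)+1·154.152053≈185.307627
n=7: y≈185.307627, sp=3, e=sp−y≈-182.307627; I≈-120.718842, D=e−e_prev≈-263.196562; u=1/2·(-182.307627)+0·(-120.718842)+1·(-263.196562)≈-354.350375; next y=-2/5·185.307627+1·(-354.350375)≈-428.473425
n=8: y≈-428.473425, sp=3, e=sp−y≈431.473425; I≈310.754584, D=e−e_prev≈613.781052; u=1/2·431.473425+0·310.754584+1·613.781052≈829.517765; next y=-2/5·(-428.473425)+1·829.517765≈1000.907135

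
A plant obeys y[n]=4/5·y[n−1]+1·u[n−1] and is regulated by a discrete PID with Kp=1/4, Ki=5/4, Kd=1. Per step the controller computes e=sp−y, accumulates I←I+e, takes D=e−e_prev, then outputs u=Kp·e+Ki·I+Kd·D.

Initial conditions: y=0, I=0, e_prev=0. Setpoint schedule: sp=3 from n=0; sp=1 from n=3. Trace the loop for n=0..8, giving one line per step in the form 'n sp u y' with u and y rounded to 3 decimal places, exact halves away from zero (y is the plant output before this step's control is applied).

(exact arithmetic carried between steps; '≈' marks a value shown rounded to 6 d.p. or computed from one; I and e_prev carry over from the previous line; the table rounds u and y to 3 d.p., halves away from zero)
n=0: y=0, sp=3, e=sp−y=3; I=3, D=e−e_prev=3; u=1/4·3+5/4·3+1·3=7.5; next y=4/5·0+1·7.5=7.5
n=1: y=7.5, sp=3, e=sp−y=-4.5; I=-1.5, D=e−e_prev=-7.5; u=1/4·(-4.5)+5/4·(-1.5)+1·(-7.5)=-10.5; next y=4/5·7.5+1·(-10.5)=-4.5
n=2: y=-4.5, sp=3, e=sp−y=7.5; I=6, D=e−e_prev=12; u=1/4·7.5+5/4·6+1·12=21.375; next y=4/5·(-4.5)+1·21.375=17.775
n=3: y=17.775, sp=1, e=sp−y=-16.775; I=-10.775, D=e−e_prev=-24.275; u=1/4·(-16.775)+5/4·(-10.775)+1·(-24.275)=-41.9375; next y=4/5·17.775+1·(-41.9375)=-27.7175
n=4: y=-27.7175, sp=1, e=sp−y=28.7175; I=17.9425, D=e−e_prev=45.4925; u=1/4·28.7175+5/4·17.9425+1·45.4925=75.1; next y=4/5·(-27.7175)+1·75.1=52.926
n=5: y=52.926, sp=1, e=sp−y=-51.926; I=-33.9835, D=e−e_prev=-80.6435; u=1/4·(-51.926)+5/4·(-33.9835)+1·(-80.6435)=-136.104375; next y=4/5·52.926+1·(-136.104375)=-93.763575
n=6: y=-93.763575, sp=1, e=sp−y=94.763575; I=60.780075, D=e−e_prev=146.689575; u=1/4·94.763575+5/4·60.780075+1·146.689575≈246.355563; next y=4/5·(-93.763575)+1·246.355563≈171.344703
n=7: y≈171.344703, sp=1, e=sp−y≈-170.344703; I≈-109.564628, D=e−e_prev≈-265.108278; u=1/4·(-170.344703)+5/4·(-109.564628)+1·(-265.108278)≈-444.650238; next y=4/5·171.344703+1·(-444.650238)≈-307.574476
n=8: y≈-307.574476, sp=1, e=sp−y≈308.574476; I≈199.009848, D=e−e_prev≈478.919178; u=1/4·308.574476+5/4·199.009848+1·478.919178≈804.825107; next y=4/5·(-307.574476)+1·804.825107≈558.765526

0 3 7.500 0.000
1 3 -10.500 7.500
2 3 21.375 -4.500
3 1 -41.938 17.775
4 1 75.100 -27.718
5 1 -136.104 52.926
6 1 246.356 -93.764
7 1 -444.650 171.345
8 1 804.825 -307.574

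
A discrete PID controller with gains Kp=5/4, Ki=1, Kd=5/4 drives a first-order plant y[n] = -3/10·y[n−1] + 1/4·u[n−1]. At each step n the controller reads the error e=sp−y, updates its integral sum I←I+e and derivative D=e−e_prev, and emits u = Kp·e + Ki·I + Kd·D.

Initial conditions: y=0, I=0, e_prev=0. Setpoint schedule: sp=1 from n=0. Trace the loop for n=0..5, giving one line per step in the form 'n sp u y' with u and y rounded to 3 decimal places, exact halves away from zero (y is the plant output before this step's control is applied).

0 1 3.500 0.000
1 1 0.188 0.875
2 1 5.223 -0.216
3 1 -0.476 1.371
4 1 7.789 -0.530
5 1 -2.284 2.106

(exact arithmetic carried between steps; '≈' marks a value shown rounded to 6 d.p. or computed from one; I and e_prev carry over from the previous line; the table rounds u and y to 3 d.p., halves away from zero)
n=0: y=0, sp=1, e=sp−y=1; I=1, D=e−e_prev=1; u=5/4·1+1·1+5/4·1=3.5; next y=-3/10·0+1/4·3.5=0.875
n=1: y=0.875, sp=1, e=sp−y=0.125; I=1.125, D=e−e_prev=-0.875; u=5/4·0.125+1·1.125+5/4·(-0.875)=0.1875; next y=-3/10·0.875+1/4·0.1875=-0.215625
n=2: y=-0.215625, sp=1, e=sp−y=1.215625; I=2.340625, D=e−e_prev=1.090625; u=5/4·1.215625+1·2.340625+5/4·1.090625≈5.223438; next y=-3/10·(-0.215625)+1/4·5.223438≈1.370547
n=3: y≈1.370547, sp=1, e=sp−y≈-0.370547; I≈1.970078, D=e−e_prev≈-1.586172; u=5/4·(-0.370547)+1·1.970078+5/4·(-1.586172)≈-0.475820; next y=-3/10·1.370547+1/4·(-0.475820)≈-0.530119
n=4: y≈-0.530119, sp=1, e=sp−y≈1.530119; I≈3.500197, D=e−e_prev≈1.900666; u=5/4·1.530119+1·3.500197+5/4·1.900666≈7.788679; next y=-3/10·(-0.530119)+1/4·7.788679≈2.106205
n=5: y≈2.106205, sp=1, e=sp−y≈-1.106205; I≈2.393992, D=e−e_prev≈-2.636325; u=5/4·(-1.106205)+1·2.393992+5/4·(-2.636325)≈-2.284171; next y=-3/10·2.106205+1/4·(-2.284171)≈-1.202904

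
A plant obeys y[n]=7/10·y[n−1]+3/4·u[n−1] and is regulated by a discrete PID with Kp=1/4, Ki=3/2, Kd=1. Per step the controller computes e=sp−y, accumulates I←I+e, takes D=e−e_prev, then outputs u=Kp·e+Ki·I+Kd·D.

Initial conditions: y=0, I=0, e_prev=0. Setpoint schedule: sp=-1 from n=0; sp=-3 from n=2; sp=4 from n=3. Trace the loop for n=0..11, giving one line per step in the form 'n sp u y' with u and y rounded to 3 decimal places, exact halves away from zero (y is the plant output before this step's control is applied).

0 -1 -2.750 0.000
1 -1 2.422 -2.063
2 -3 -10.244 0.373
3 4 29.817 -7.422
4 4 -35.466 17.168
5 4 56.684 -14.582
6 4 -76.133 32.305
7 4 111.973 -34.486
8 4 -156.484 59.839
9 4 226.199 -75.476
10 4 -318.705 116.816
11 4 458.065 -157.258

(exact arithmetic carried between steps; '≈' marks a value shown rounded to 6 d.p. or computed from one; I and e_prev carry over from the previous line; the table rounds u and y to 3 d.p., halves away from zero)
n=0: y=0, sp=-1, e=sp−y=-1; I=-1, D=e−e_prev=-1; u=1/4·(-1)+3/2·(-1)+1·(-1)=-2.75; next y=7/10·0+3/4·(-2.75)=-2.0625
n=1: y=-2.0625, sp=-1, e=sp−y=1.0625; I=0.0625, D=e−e_prev=2.0625; u=1/4·1.0625+3/2·0.0625+1·2.0625=2.421875; next y=7/10·(-2.0625)+3/4·2.421875≈0.372656
n=2: y≈0.372656, sp=-3, e=sp−y≈-3.372656; I≈-3.310156, D=e−e_prev≈-4.435156; u=1/4·(-3.372656)+3/2·(-3.310156)+1·(-4.435156)≈-10.243555; next y=7/10·0.372656+3/4·(-10.243555)≈-7.421807
n=3: y≈-7.421807, sp=4, e=sp−y≈11.421807; I≈8.111650, D=e−e_prev≈14.794463; u=1/4·11.421807+3/2·8.111650+1·14.794463≈29.817390; next y=7/10·(-7.421807)+3/4·29.817390≈17.167778
n=4: y≈17.167778, sp=4, e=sp−y≈-13.167778; I≈-5.056128, D=e−e_prev≈-24.589585; u=1/4·(-13.167778)+3/2·(-5.056128)+1·(-24.589585)≈-35.465720; next y=7/10·17.167778+3/4·(-35.465720)≈-14.581846
n=5: y≈-14.581846, sp=4, e=sp−y≈18.581846; I≈13.525718, D=e−e_prev≈31.749624; u=1/4·18.581846+3/2·13.525718+1·31.749624≈56.683662; next y=7/10·(-14.581846)+3/4·56.683662≈32.305455
n=6: y≈32.305455, sp=4, e=sp−y≈-28.305455; I≈-14.779737, D=e−e_prev≈-46.887301; u=1/4·(-28.305455)+3/2·(-14.779737)+1·(-46.887301)≈-76.133269; next y=7/10·32.305455+3/4·(-76.133269)≈-34.486134
n=7: y≈-34.486134, sp=4, e=sp−y≈38.486134; I≈23.706397, D=e−e_prev≈66.791588; u=1/4·38.486134+3/2·23.706397+1·66.791588≈111.972717; next y=7/10·(-34.486134)+3/4·111.972717≈59.839244
n=8: y≈59.839244, sp=4, e=sp−y≈-55.839244; I≈-32.132847, D=e−e_prev≈-94.325378; u=1/4·(-55.839244)+3/2·(-32.132847)+1·(-94.325378)≈-156.484460; next y=7/10·59.839244+3/4·(-156.484460)≈-75.475874
n=9: y≈-75.475874, sp=4, e=sp−y≈79.475874; I≈47.343027, D=e−e_prev≈135.315118; u=1/4·79.475874+3/2·47.343027+1·135.315118≈226.198627; next y=7/10·(-75.475874)+3/4·226.198627≈116.815858
n=10: y≈116.815858, sp=4, e=sp−y≈-112.815858; I≈-65.472832, D=e−e_prev≈-192.291732; u=1/4·(-112.815858)+3/2·(-65.472832)+1·(-192.291732)≈-318.704944; next y=7/10·116.815858+3/4·(-318.704944)≈-157.257607
n=11: y≈-157.257607, sp=4, e=sp−y≈161.257607; I≈95.784776, D=e−e_prev≈274.073466; u=1/4·161.257607+3/2·95.784776+1·274.073466≈458.065031; next y=7/10·(-157.257607)+3/4·458.065031≈233.468448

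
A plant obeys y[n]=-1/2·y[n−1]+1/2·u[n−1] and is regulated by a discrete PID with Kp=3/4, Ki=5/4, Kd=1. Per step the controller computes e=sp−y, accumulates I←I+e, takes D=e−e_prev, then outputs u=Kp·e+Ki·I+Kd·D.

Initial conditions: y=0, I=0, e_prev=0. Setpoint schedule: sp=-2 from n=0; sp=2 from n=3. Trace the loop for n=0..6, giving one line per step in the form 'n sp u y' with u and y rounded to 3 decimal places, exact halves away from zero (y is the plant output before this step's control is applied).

(exact arithmetic carried between steps; '≈' marks a value shown rounded to 6 d.p. or computed from one; I and e_prev carry over from the previous line; the table rounds u and y to 3 d.p., halves away from zero)
n=0: y=0, sp=-2, e=sp−y=-2; I=-2, D=e−e_prev=-2; u=3/4·(-2)+5/4·(-2)+1·(-2)=-6; next y=-1/2·0+1/2·(-6)=-3
n=1: y=-3, sp=-2, e=sp−y=1; I=-1, D=e−e_prev=3; u=3/4·1+5/4·(-1)+1·3=2.5; next y=-1/2·(-3)+1/2·2.5=2.75
n=2: y=2.75, sp=-2, e=sp−y=-4.75; I=-5.75, D=e−e_prev=-5.75; u=3/4·(-4.75)+5/4·(-5.75)+1·(-5.75)=-16.5; next y=-1/2·2.75+1/2·(-16.5)=-9.625
n=3: y=-9.625, sp=2, e=sp−y=11.625; I=5.875, D=e−e_prev=16.375; u=3/4·11.625+5/4·5.875+1·16.375=32.4375; next y=-1/2·(-9.625)+1/2·32.4375=21.03125
n=4: y=21.03125, sp=2, e=sp−y=-19.03125; I=-13.15625, D=e−e_prev=-30.65625; u=3/4·(-19.03125)+5/4·(-13.15625)+1·(-30.65625)=-61.375; next y=-1/2·21.03125+1/2·(-61.375)=-41.203125
n=5: y=-41.203125, sp=2, e=sp−y=43.203125; I=30.046875, D=e−e_prev=62.234375; u=3/4·43.203125+5/4·30.046875+1·62.234375≈132.195313; next y=-1/2·(-41.203125)+1/2·132.195313≈86.699219
n=6: y≈86.699219, sp=2, e=sp−y≈-84.699219; I≈-54.652344, D=e−e_prev≈-127.902344; u=3/4·(-84.699219)+5/4·(-54.652344)+1·(-127.902344)≈-259.742188; next y=-1/2·86.699219+1/2·(-259.742188)≈-173.220703

0 -2 -6.000 0.000
1 -2 2.500 -3.000
2 -2 -16.500 2.750
3 2 32.438 -9.625
4 2 -61.375 21.031
5 2 132.195 -41.203
6 2 -259.742 86.699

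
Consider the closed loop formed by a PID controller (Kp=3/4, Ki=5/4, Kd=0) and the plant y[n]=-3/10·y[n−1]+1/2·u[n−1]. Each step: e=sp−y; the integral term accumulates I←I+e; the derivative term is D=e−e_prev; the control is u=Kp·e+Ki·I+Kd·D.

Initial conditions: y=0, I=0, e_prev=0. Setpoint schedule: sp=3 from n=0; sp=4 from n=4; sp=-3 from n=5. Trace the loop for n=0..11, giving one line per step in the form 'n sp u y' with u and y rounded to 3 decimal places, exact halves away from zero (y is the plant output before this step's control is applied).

(exact arithmetic carried between steps; '≈' marks a value shown rounded to 6 d.p. or computed from one; I and e_prev carry over from the previous line; the table rounds u and y to 3 d.p., halves away from zero)
n=0: y=0, sp=3, e=sp−y=3; I=3, D=e−e_prev=3; u=3/4·3+5/4·3+0·3=6; next y=-3/10·0+1/2·6=3
n=1: y=3, sp=3, e=sp−y=0; I=3, D=e−e_prev=-3; u=3/4·0+5/4·3+0·(-3)=3.75; next y=-3/10·3+1/2·3.75=0.975
n=2: y=0.975, sp=3, e=sp−y=2.025; I=5.025, D=e−e_prev=2.025; u=3/4·2.025+5/4·5.025+0·2.025=7.8; next y=-3/10·0.975+1/2·7.8=3.6075
n=3: y=3.6075, sp=3, e=sp−y=-0.6075; I=4.4175, D=e−e_prev=-2.6325; u=3/4·(-0.6075)+5/4·4.4175+0·(-2.6325)=5.06625; next y=-3/10·3.6075+1/2·5.06625=1.450875
n=4: y=1.450875, sp=4, e=sp−y=2.549125; I=6.966625, D=e−e_prev=3.156625; u=3/4·2.549125+5/4·6.966625+0·3.156625=10.620125; next y=-3/10·1.450875+1/2·10.620125=4.8748
n=5: y=4.8748, sp=-3, e=sp−y=-7.8748; I=-0.908175, D=e−e_prev=-10.423925; u=3/4·(-7.8748)+5/4·(-0.908175)+0·(-10.423925)≈-7.041319; next y=-3/10·4.8748+1/2·(-7.041319)≈-4.983099
n=6: y≈-4.983099, sp=-3, e=sp−y≈1.983099; I≈1.074924, D=e−e_prev≈9.857899; u=3/4·1.983099+5/4·1.074924+0·9.857899≈2.83098; next y=-3/10·(-4.983099)+1/2·2.83098≈2.910420
n=7: y≈2.910420, sp=-3, e=sp−y≈-5.910420; I≈-4.835495, D=e−e_prev≈-7.893519; u=3/4·(-5.910420)+5/4·(-4.835495)+0·(-7.893519)≈-10.477184; next y=-3/10·2.910420+1/2·(-10.477184)≈-6.111718
n=8: y≈-6.111718, sp=-3, e=sp−y≈3.111718; I≈-1.723777, D=e−e_prev≈9.022138; u=3/4·3.111718+5/4·(-1.723777)+0·9.022138≈0.179067; next y=-3/10·(-6.111718)+1/2·0.179067≈1.923049
n=9: y≈1.923049, sp=-3, e=sp−y≈-4.923049; I≈-6.646826, D=e−e_prev≈-8.034767; u=3/4·(-4.923049)+5/4·(-6.646826)+0·(-8.034767)≈-12.000819; next y=-3/10·1.923049+1/2·(-12.000819)≈-6.577324
n=10: y≈-6.577324, sp=-3, e=sp−y≈3.577324; I≈-3.069502, D=e−e_prev≈8.500373; u=3/4·3.577324+5/4·(-3.069502)+0·8.500373≈-1.153884; next y=-3/10·(-6.577324)+1/2·(-1.153884)≈1.396255
n=11: y≈1.396255, sp=-3, e=sp−y≈-4.396255; I≈-7.465757, D=e−e_prev≈-7.973580; u=3/4·(-4.396255)+5/4·(-7.465757)+0·(-7.973580)≈-12.629388; next y=-3/10·1.396255+1/2·(-12.629388)≈-6.733570

0 3 6.000 0.000
1 3 3.750 3.000
2 3 7.800 0.975
3 3 5.066 3.608
4 4 10.620 1.451
5 -3 -7.041 4.875
6 -3 2.831 -4.983
7 -3 -10.477 2.910
8 -3 0.179 -6.112
9 -3 -12.001 1.923
10 -3 -1.154 -6.577
11 -3 -12.629 1.396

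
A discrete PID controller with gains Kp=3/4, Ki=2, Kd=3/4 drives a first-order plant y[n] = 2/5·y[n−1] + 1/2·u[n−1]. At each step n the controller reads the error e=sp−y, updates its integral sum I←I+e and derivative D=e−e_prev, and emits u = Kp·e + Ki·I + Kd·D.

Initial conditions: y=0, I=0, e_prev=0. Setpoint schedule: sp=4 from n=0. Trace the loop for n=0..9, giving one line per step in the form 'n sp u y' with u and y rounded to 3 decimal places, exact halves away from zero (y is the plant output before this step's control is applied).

0 4 14.000 0.000
1 4 -5.500 7.000
2 4 18.075 0.050
3 4 -10.764 9.058
4 4 23.734 -1.759
5 4 -18.089 11.164
6 4 32.375 -4.579
7 4 -28.546 14.356
8 4 45.046 -8.531
9 4 -43.802 19.111

(exact arithmetic carried between steps; '≈' marks a value shown rounded to 6 d.p. or computed from one; I and e_prev carry over from the previous line; the table rounds u and y to 3 d.p., halves away from zero)
n=0: y=0, sp=4, e=sp−y=4; I=4, D=e−e_prev=4; u=3/4·4+2·4+3/4·4=14; next y=2/5·0+1/2·14=7
n=1: y=7, sp=4, e=sp−y=-3; I=1, D=e−e_prev=-7; u=3/4·(-3)+2·1+3/4·(-7)=-5.5; next y=2/5·7+1/2·(-5.5)=0.05
n=2: y=0.05, sp=4, e=sp−y=3.95; I=4.95, D=e−e_prev=6.95; u=3/4·3.95+2·4.95+3/4·6.95=18.075; next y=2/5·0.05+1/2·18.075=9.0575
n=3: y=9.0575, sp=4, e=sp−y=-5.0575; I=-0.1075, D=e−e_prev=-9.0075; u=3/4·(-5.0575)+2·(-0.1075)+3/4·(-9.0075)=-10.76375; next y=2/5·9.0575+1/2·(-10.76375)=-1.758875
n=4: y=-1.758875, sp=4, e=sp−y=5.758875; I=5.651375, D=e−e_prev=10.816375; u=3/4·5.758875+2·5.651375+3/4·10.816375≈23.734188; next y=2/5·(-1.758875)+1/2·23.734188≈11.163544
n=5: y≈11.163544, sp=4, e=sp−y≈-7.163544; I≈-1.512169, D=e−e_prev≈-12.922419; u=3/4·(-7.163544)+2·(-1.512169)+3/4·(-12.922419)≈-18.088809; next y=2/5·11.163544+1/2·(-18.088809)≈-4.578987
n=6: y≈-4.578987, sp=4, e=sp−y≈8.578987; I≈7.066818, D=e−e_prev≈15.742531; u=3/4·8.578987+2·7.066818+3/4·15.742531≈32.374775; next y=2/5·(-4.578987)+1/2·32.374775≈14.355793
n=7: y≈14.355793, sp=4, e=sp−y≈-10.355793; I≈-3.288974, D=e−e_prev≈-18.934780; u=3/4·(-10.355793)+2·(-3.288974)+3/4·(-18.934780)≈-28.545879; next y=2/5·14.355793+1/2·(-28.545879)≈-8.530622
n=8: y≈-8.530622, sp=4, e=sp−y≈12.530622; I≈9.241648, D=e−e_prev≈22.886415; u=3/4·12.530622+2·9.241648+3/4·22.886415≈45.046073; next y=2/5·(-8.530622)+1/2·45.046073≈19.110788
n=9: y≈19.110788, sp=4, e=sp−y≈-15.110788; I≈-5.869140, D=e−e_prev≈-27.641410; u=3/4·(-15.110788)+2·(-5.869140)+3/4·(-27.641410)≈-43.802428; next y=2/5·19.110788+1/2·(-43.802428)≈-14.256899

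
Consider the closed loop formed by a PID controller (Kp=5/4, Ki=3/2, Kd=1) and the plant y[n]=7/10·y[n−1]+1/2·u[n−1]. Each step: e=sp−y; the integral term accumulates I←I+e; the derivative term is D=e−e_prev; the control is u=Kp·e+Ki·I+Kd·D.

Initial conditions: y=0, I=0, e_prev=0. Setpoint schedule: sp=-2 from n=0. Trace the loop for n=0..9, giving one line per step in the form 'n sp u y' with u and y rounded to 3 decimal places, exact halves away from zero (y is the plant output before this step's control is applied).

0 -2 -7.500 0.000
1 -2 5.563 -3.750
2 -2 -10.211 0.156
3 -2 9.782 -4.996
4 -2 -14.838 1.394
5 -2 15.851 -6.443
6 -2 -22.290 3.415
7 -2 25.082 -8.755
8 -2 -33.833 6.413
9 -2 39.367 -12.428

(exact arithmetic carried between steps; '≈' marks a value shown rounded to 6 d.p. or computed from one; I and e_prev carry over from the previous line; the table rounds u and y to 3 d.p., halves away from zero)
n=0: y=0, sp=-2, e=sp−y=-2; I=-2, D=e−e_prev=-2; u=5/4·(-2)+3/2·(-2)+1·(-2)=-7.5; next y=7/10·0+1/2·(-7.5)=-3.75
n=1: y=-3.75, sp=-2, e=sp−y=1.75; I=-0.25, D=e−e_prev=3.75; u=5/4·1.75+3/2·(-0.25)+1·3.75=5.5625; next y=7/10·(-3.75)+1/2·5.5625=0.15625
n=2: y=0.15625, sp=-2, e=sp−y=-2.15625; I=-2.40625, D=e−e_prev=-3.90625; u=5/4·(-2.15625)+3/2·(-2.40625)+1·(-3.90625)≈-10.210938; next y=7/10·0.15625+1/2·(-10.210938)≈-4.996094
n=3: y≈-4.996094, sp=-2, e=sp−y≈2.996094; I≈0.589844, D=e−e_prev≈5.152344; u=5/4·2.996094+3/2·0.589844+1·5.152344≈9.782227; next y=7/10·(-4.996094)+1/2·9.782227≈1.393848
n=4: y≈1.393848, sp=-2, e=sp−y≈-3.393848; I≈-2.804004, D=e−e_prev≈-6.389941; u=5/4·(-3.393848)+3/2·(-2.804004)+1·(-6.389941)≈-14.838257; next y=7/10·1.393848+1/2·(-14.838257)≈-6.443435
n=5: y≈-6.443435, sp=-2, e=sp−y≈4.443435; I≈1.639431, D=e−e_prev≈7.837283; u=5/4·4.443435+3/2·1.639431+1·7.837283≈15.850723; next y=7/10·(-6.443435)+1/2·15.850723≈3.414957
n=6: y≈3.414957, sp=-2, e=sp−y≈-5.414957; I≈-3.775526, D=e−e_prev≈-9.858392; u=5/4·(-5.414957)+3/2·(-3.775526)+1·(-9.858392)≈-22.290377; next y=7/10·3.414957+1/2·(-22.290377)≈-8.754719
n=7: y≈-8.754719, sp=-2, e=sp−y≈6.754719; I≈2.979193, D=e−e_prev≈12.169676; u=5/4·6.754719+3/2·2.979193+1·12.169676≈25.081863; next y=7/10·(-8.754719)+1/2·25.081863≈6.412629
n=8: y≈6.412629, sp=-2, e=sp−y≈-8.412629; I≈-5.433436, D=e−e_prev≈-15.167347; u=5/4·(-8.412629)+3/2·(-5.433436)+1·(-15.167347)≈-33.833287; next y=7/10·6.412629+1/2·(-33.833287)≈-12.427803
n=9: y≈-12.427803, sp=-2, e=sp−y≈10.427803; I≈4.994368, D=e−e_prev≈18.840432; u=5/4·10.427803+3/2·4.994368+1·18.840432≈39.366738; next y=7/10·(-12.427803)+1/2·39.366738≈10.983906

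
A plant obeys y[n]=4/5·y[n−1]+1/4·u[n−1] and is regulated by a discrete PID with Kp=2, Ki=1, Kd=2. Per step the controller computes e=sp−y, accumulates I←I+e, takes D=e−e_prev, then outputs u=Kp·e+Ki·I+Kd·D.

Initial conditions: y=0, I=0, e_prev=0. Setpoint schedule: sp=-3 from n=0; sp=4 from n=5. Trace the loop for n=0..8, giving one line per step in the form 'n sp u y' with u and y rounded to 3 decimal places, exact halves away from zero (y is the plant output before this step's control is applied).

(exact arithmetic carried between steps; '≈' marks a value shown rounded to 6 d.p. or computed from one; I and e_prev carry over from the previous line; the table rounds u and y to 3 d.p., halves away from zero)
n=0: y=0, sp=-3, e=sp−y=-3; I=-3, D=e−e_prev=-3; u=2·(-3)+1·(-3)+2·(-3)=-15; next y=4/5·0+1/4·(-15)=-3.75
n=1: y=-3.75, sp=-3, e=sp−y=0.75; I=-2.25, D=e−e_prev=3.75; u=2·0.75+1·(-2.25)+2·3.75=6.75; next y=4/5·(-3.75)+1/4·6.75=-1.3125
n=2: y=-1.3125, sp=-3, e=sp−y=-1.6875; I=-3.9375, D=e−e_prev=-2.4375; u=2·(-1.6875)+1·(-3.9375)+2·(-2.4375)=-12.1875; next y=4/5·(-1.3125)+1/4·(-12.1875)=-4.096875
n=3: y=-4.096875, sp=-3, e=sp−y=1.096875; I=-2.840625, D=e−e_prev=2.784375; u=2·1.096875+1·(-2.840625)+2·2.784375=4.921875; next y=4/5·(-4.096875)+1/4·4.921875≈-2.047031
n=4: y≈-2.047031, sp=-3, e=sp−y≈-0.952969; I≈-3.793594, D=e−e_prev≈-2.049844; u=2·(-0.952969)+1·(-3.793594)+2·(-2.049844)≈-9.799219; next y=4/5·(-2.047031)+1/4·(-9.799219)≈-4.087430
n=5: y≈-4.087430, sp=4, e=sp−y≈8.087430; I≈4.293836, D=e−e_prev≈9.040398; u=2·8.087430+1·4.293836+2·9.040398≈38.549492; next y=4/5·(-4.087430)+1/4·38.549492≈6.367429
n=6: y≈6.367429, sp=4, e=sp−y≈-2.367429; I≈1.926407, D=e−e_prev≈-10.454859; u=2·(-2.367429)+1·1.926407+2·(-10.454859)≈-23.718170; next y=4/5·6.367429+1/4·(-23.718170)≈-0.835599
n=7: y≈-0.835599, sp=4, e=sp−y≈4.835599; I≈6.762006, D=e−e_prev≈7.203028; u=2·4.835599+1·6.762006+2·7.203028≈30.839260; next y=4/5·(-0.835599)+1/4·30.839260≈7.041336
n=8: y≈7.041336, sp=4, e=sp−y≈-3.041336; I≈3.720670, D=e−e_prev≈-7.876935; u=2·(-3.041336)+1·3.720670+2·(-7.876935)≈-18.115872; next y=4/5·7.041336+1/4·(-18.115872)≈1.104101

0 -3 -15.000 0.000
1 -3 6.750 -3.750
2 -3 -12.188 -1.313
3 -3 4.922 -4.097
4 -3 -9.799 -2.047
5 4 38.549 -4.087
6 4 -23.718 6.367
7 4 30.839 -0.836
8 4 -18.116 7.041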